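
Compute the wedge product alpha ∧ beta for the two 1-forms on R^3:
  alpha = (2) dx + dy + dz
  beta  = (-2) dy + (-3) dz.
alpha ∧ beta = (-4) dx ∧ dy + (-6) dx ∧ dz + (-1) dy ∧ dz

Distribute the wedge, using dx_i ∧ dx_j = -dx_j ∧ dx_i and dx_i ∧ dx_i = 0. For each pair (i, j) with i < j, the coefficient of dx_i ∧ dx_j in alpha ∧ beta is (alpha_i * beta_j - alpha_j * beta_i). Collecting: alpha ∧ beta = (-4) dx ∧ dy + (-6) dx ∧ dz + (-1) dy ∧ dz.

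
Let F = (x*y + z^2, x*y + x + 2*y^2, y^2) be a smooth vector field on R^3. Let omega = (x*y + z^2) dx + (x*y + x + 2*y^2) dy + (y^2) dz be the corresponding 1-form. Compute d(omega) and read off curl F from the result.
d(omega) = (2*y) dy ∧ dz + (2*z) dz ∧ dx + (-x + y + 1) dx ∧ dy; curl F = (2*y, 2*z, -x + y + 1)

d omega = sum_{i<j} (∂f_j/∂x_i - ∂f_i/∂x_j) dx_i ∧ dx_j. Under the identification (dy ∧ dz, dz ∧ dx, dx ∧ dy) ↔ (e_x, e_y, e_z), the coefficients are exactly the components of curl F. Compute:
  ∂R/∂y - ∂Q/∂z = (2*y) - (0) = 2*y
  ∂P/∂z - ∂R/∂x = (2*z) - (0) = 2*z
  ∂Q/∂x - ∂P/∂y = (y + 1) - (x) = -x + y + 1.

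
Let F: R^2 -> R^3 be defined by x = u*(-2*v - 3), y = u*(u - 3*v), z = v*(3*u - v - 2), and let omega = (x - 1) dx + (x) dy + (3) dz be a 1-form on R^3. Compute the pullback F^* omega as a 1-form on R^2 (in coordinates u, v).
F^* omega = (-4*u^2*v - 6*u^2 + 10*u*v^2 + 21*u*v + 9*u + 11*v + 3) du + (10*u^2*v + 15*u^2 + 11*u - 6*v - 6) dv

Using F^*(f dg) = (f ∘ F) d(g ∘ F), substitute each coordinate x_i by F_i(u, v) in f_i, and replace dx_i by d F_i = (∂F_i/∂u) du + (∂F_i/∂v) dv.
  For the x component: f_1(F) = -2*u*v - 3*u - 1; d F_1 = (-2*v - 3) du + (-2*u) dv
  For the y component: f_2(F) = u*(-2*v - 3); d F_2 = (2*u - 3*v) du + (-3*u) dv
  For the z component: f_3(F) = 3; d F_3 = (3*v) du + (3*u - 2*v - 2) dv
Combining and collecting du, dv coefficients:
  coeff of du: -4*u^2*v - 6*u^2 + 10*u*v^2 + 21*u*v + 9*u + 11*v + 3
  coeff of dv: 10*u^2*v + 15*u^2 + 11*u - 6*v - 6
F^* omega = (-4*u^2*v - 6*u^2 + 10*u*v^2 + 21*u*v + 9*u + 11*v + 3) du + (10*u^2*v + 15*u^2 + 11*u - 6*v - 6) dv.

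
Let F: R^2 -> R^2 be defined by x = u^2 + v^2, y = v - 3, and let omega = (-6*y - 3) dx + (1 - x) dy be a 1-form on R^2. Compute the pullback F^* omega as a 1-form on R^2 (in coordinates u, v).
F^* omega = (6*u*(5 - 2*v)) du + (-u^2 - 13*v^2 + 30*v + 1) dv

Using F^*(f dg) = (f ∘ F) d(g ∘ F), substitute each coordinate x_i by F_i(u, v) in f_i, and replace dx_i by d F_i = (∂F_i/∂u) du + (∂F_i/∂v) dv.
  For the x component: f_1(F) = 15 - 6*v; d F_1 = (2*u) du + (2*v) dv
  For the y component: f_2(F) = -u^2 - v^2 + 1; d F_2 = (0) du + (1) dv
Combining and collecting du, dv coefficients:
  coeff of du: 6*u*(5 - 2*v)
  coeff of dv: -u^2 - 13*v^2 + 30*v + 1
F^* omega = (6*u*(5 - 2*v)) du + (-u^2 - 13*v^2 + 30*v + 1) dv.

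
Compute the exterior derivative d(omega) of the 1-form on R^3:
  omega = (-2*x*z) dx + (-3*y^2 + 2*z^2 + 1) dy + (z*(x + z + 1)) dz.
d(omega) = (2*x + z) dx ∧ dz + (-4*z) dy ∧ dz

For a 1-form omega = sum_i f_i dx_i, the exterior derivative is
  d(omega) = sum_{i < j} (∂f_j/∂x_i - ∂f_i/∂x_j) dx_i ∧ dx_j.
  coefficient of dx ∧ dz: ∂f_3/∂x - ∂f_1/∂z = ∂(z*(x + z + 1))/∂x - ∂(-2*x*z)/∂z = 2*x + z
  coefficient of dy ∧ dz: ∂f_3/∂y - ∂f_2/∂z = ∂(z*(x + z + 1))/∂y - ∂(-3*y^2 + 2*z^2 + 1)/∂z = -4*z
Assembling: d(omega) = (2*x + z) dx ∧ dz + (-4*z) dy ∧ dz.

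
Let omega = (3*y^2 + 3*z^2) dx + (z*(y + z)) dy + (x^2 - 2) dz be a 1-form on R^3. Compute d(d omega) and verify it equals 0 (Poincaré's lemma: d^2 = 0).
d(d omega) = 0

Step 1: d omega = sum_{i<j} (∂f_j/∂x_i - ∂f_i/∂x_j) dx_i ∧ dx_j:
  coeff of dx ∧ dy: -6*y
  coeff of dx ∧ dz: 2*x - 6*z
  coeff of dy ∧ dz: -y - 2*z
Step 2: Apply d again to each 2-form coefficient. The only possible 3-form in R^3 is dx ∧ dy ∧ dz, with coefficient
  ∂(coeff of dy∧dz)/∂x - ∂(coeff of dx∧dz)/∂y + ∂(coeff of dx∧dy)/∂z
  = ∂/∂x (-y - 2*z) - ∂/∂y (2*x - 6*z) + ∂/∂z (-6*y).
Each of these terms simplifies to sums of mixed partials that cancel in pairs. The result is 0 (by equality of mixed partials for smooth functions — Schwarz / Clairaut).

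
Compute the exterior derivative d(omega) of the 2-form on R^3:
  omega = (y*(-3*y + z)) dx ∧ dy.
d(omega) = (y) dx ∧ dy ∧ dz

For a 2-form omega = sum_{i<j} g_{ij} dx_i ∧ dx_j, the exterior derivative is
  d(omega) = sum_{i<j} d(g_{ij}) ∧ dx_i ∧ dx_j = sum_{i<j, k} (∂g_{ij}/∂x_k) dx_k ∧ dx_i ∧ dx_j.
Expand each term, using dx_k ∧ dx_i ∧ dx_j = sgn(permutation) dx_{(a)} ∧ dx_{(b)} ∧ dx_{(c)} with (a < b < c) sorted:
  d(y*(-3*y + z)) includes (∂/∂z)(y*(-3*y + z)) dz = (y) dz, which multiplied by dx ∧ dy gives (y) dx ∧ dy ∧ dz
Collecting like 3-forms: d(omega) = (y) dx ∧ dy ∧ dz.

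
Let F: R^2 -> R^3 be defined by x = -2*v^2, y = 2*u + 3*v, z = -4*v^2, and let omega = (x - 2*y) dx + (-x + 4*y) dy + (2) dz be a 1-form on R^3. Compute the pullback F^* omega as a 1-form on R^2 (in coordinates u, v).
F^* omega = (16*u + 4*v^2 + 24*v) du + (16*u*v + 24*u + 8*v^3 + 30*v^2 + 20*v) dv

Using F^*(f dg) = (f ∘ F) d(g ∘ F), substitute each coordinate x_i by F_i(u, v) in f_i, and replace dx_i by d F_i = (∂F_i/∂u) du + (∂F_i/∂v) dv.
  For the x component: f_1(F) = -4*u - 2*v^2 - 6*v; d F_1 = (0) du + (-4*v) dv
  For the y component: f_2(F) = 8*u + 2*v^2 + 12*v; d F_2 = (2) du + (3) dv
  For the z component: f_3(F) = 2; d F_3 = (0) du + (-8*v) dv
Combining and collecting du, dv coefficients:
  coeff of du: 16*u + 4*v^2 + 24*v
  coeff of dv: 16*u*v + 24*u + 8*v^3 + 30*v^2 + 20*v
F^* omega = (16*u + 4*v^2 + 24*v) du + (16*u*v + 24*u + 8*v^3 + 30*v^2 + 20*v) dv.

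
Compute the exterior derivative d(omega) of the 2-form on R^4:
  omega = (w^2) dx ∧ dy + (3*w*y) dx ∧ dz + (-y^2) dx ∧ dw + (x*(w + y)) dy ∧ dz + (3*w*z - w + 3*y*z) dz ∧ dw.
d(omega) = (2*w + 2*y) dx ∧ dy ∧ dw + (-2*w + y) dx ∧ dy ∧ dz + (3*y) dx ∧ dz ∧ dw + (x + 3*z) dy ∧ dz ∧ dw

For a 2-form omega = sum_{i<j} g_{ij} dx_i ∧ dx_j, the exterior derivative is
  d(omega) = sum_{i<j} d(g_{ij}) ∧ dx_i ∧ dx_j = sum_{i<j, k} (∂g_{ij}/∂x_k) dx_k ∧ dx_i ∧ dx_j.
Expand each term, using dx_k ∧ dx_i ∧ dx_j = sgn(permutation) dx_{(a)} ∧ dx_{(b)} ∧ dx_{(c)} with (a < b < c) sorted:
  d(w^2) includes (∂/∂w)(w^2) dw = (2*w) dw, which multiplied by dx ∧ dy gives (2*w) dx ∧ dy ∧ dw
  d(3*w*y) includes (∂/∂y)(3*w*y) dy = (3*w) dy, which multiplied by dx ∧ dz gives (-3*w) dx ∧ dy ∧ dz
  d(3*w*y) includes (∂/∂w)(3*w*y) dw = (3*y) dw, which multiplied by dx ∧ dz gives (3*y) dx ∧ dz ∧ dw
  d(-y^2) includes (∂/∂y)(-y^2) dy = (-2*y) dy, which multiplied by dx ∧ dw gives (2*y) dx ∧ dy ∧ dw
  d(x*(w + y)) includes (∂/∂x)(x*(w + y)) dx = (w + y) dx, which multiplied by dy ∧ dz gives (w + y) dx ∧ dy ∧ dz
  d(x*(w + y)) includes (∂/∂w)(x*(w + y)) dw = (x) dw, which multiplied by dy ∧ dz gives (x) dy ∧ dz ∧ dw
  d(3*w*z - w + 3*y*z) includes (∂/∂y)(3*w*z - w + 3*y*z) dy = (3*z) dy, which multiplied by dz ∧ dw gives (3*z) dy ∧ dz ∧ dw
Collecting like 3-forms: d(omega) = (2*w + 2*y) dx ∧ dy ∧ dw + (-2*w + y) dx ∧ dy ∧ dz + (3*y) dx ∧ dz ∧ dw + (x + 3*z) dy ∧ dz ∧ dw.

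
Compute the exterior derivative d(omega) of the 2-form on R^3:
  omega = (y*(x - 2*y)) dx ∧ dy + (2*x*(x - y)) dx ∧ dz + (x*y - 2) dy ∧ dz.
d(omega) = (2*x + y) dx ∧ dy ∧ dz

For a 2-form omega = sum_{i<j} g_{ij} dx_i ∧ dx_j, the exterior derivative is
  d(omega) = sum_{i<j} d(g_{ij}) ∧ dx_i ∧ dx_j = sum_{i<j, k} (∂g_{ij}/∂x_k) dx_k ∧ dx_i ∧ dx_j.
Expand each term, using dx_k ∧ dx_i ∧ dx_j = sgn(permutation) dx_{(a)} ∧ dx_{(b)} ∧ dx_{(c)} with (a < b < c) sorted:
  d(2*x*(x - y)) includes (∂/∂y)(2*x*(x - y)) dy = (-2*x) dy, which multiplied by dx ∧ dz gives (2*x) dx ∧ dy ∧ dz
  d(x*y - 2) includes (∂/∂x)(x*y - 2) dx = (y) dx, which multiplied by dy ∧ dz gives (y) dx ∧ dy ∧ dz
Collecting like 3-forms: d(omega) = (2*x + y) dx ∧ dy ∧ dz.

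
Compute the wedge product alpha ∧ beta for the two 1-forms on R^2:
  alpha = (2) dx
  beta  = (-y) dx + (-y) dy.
alpha ∧ beta = (-2*y) dx ∧ dy

Distribute the wedge, using dx_i ∧ dx_j = -dx_j ∧ dx_i and dx_i ∧ dx_i = 0. For each pair (i, j) with i < j, the coefficient of dx_i ∧ dx_j in alpha ∧ beta is (alpha_i * beta_j - alpha_j * beta_i). Collecting: alpha ∧ beta = (-2*y) dx ∧ dy.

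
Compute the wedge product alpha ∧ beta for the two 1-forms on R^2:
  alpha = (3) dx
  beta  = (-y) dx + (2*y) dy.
alpha ∧ beta = (6*y) dx ∧ dy

Distribute the wedge, using dx_i ∧ dx_j = -dx_j ∧ dx_i and dx_i ∧ dx_i = 0. For each pair (i, j) with i < j, the coefficient of dx_i ∧ dx_j in alpha ∧ beta is (alpha_i * beta_j - alpha_j * beta_i). Collecting: alpha ∧ beta = (6*y) dx ∧ dy.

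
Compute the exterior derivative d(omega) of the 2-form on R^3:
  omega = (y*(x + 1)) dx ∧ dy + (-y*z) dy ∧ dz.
d(omega) = 0

For a 2-form omega = sum_{i<j} g_{ij} dx_i ∧ dx_j, the exterior derivative is
  d(omega) = sum_{i<j} d(g_{ij}) ∧ dx_i ∧ dx_j = sum_{i<j, k} (∂g_{ij}/∂x_k) dx_k ∧ dx_i ∧ dx_j.
Expand each term, using dx_k ∧ dx_i ∧ dx_j = sgn(permutation) dx_{(a)} ∧ dx_{(b)} ∧ dx_{(c)} with (a < b < c) sorted:

Collecting like 3-forms: d(omega) = 0.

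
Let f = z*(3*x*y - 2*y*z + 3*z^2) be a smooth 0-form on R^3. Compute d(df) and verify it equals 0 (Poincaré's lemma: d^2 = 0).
d(df) = 0

Step 1: df = sum_i (∂f/∂x_i) dx_i = (3*y*z) dx + (z*(3*x - 2*z)) dy + (3*x*y - 4*y*z + 9*z^2) dz.
Step 2: Apply d again. Using the 1-form formula, the coefficient of dx ∧ dy in d(df) is ∂^2 f/∂x ∂y - ∂^2 f/∂y ∂x = (3*z) - (3*z) = 0 (equality of mixed partials for smooth f).
Similarly for dx ∧ dz and dy ∧ dz — all coefficients vanish. So d(df) = 0.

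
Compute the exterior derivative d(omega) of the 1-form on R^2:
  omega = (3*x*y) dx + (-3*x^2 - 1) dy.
d(omega) = (-9*x) dx ∧ dy

For a 1-form omega = sum_i f_i dx_i, the exterior derivative is
  d(omega) = sum_{i < j} (∂f_j/∂x_i - ∂f_i/∂x_j) dx_i ∧ dx_j.
  coefficient of dx ∧ dy: ∂f_2/∂x - ∂f_1/∂y = ∂(-3*x^2 - 1)/∂x - ∂(3*x*y)/∂y = -9*x
Assembling: d(omega) = (-9*x) dx ∧ dy.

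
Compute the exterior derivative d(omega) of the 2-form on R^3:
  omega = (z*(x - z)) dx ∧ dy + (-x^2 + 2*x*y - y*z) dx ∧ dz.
d(omega) = (-x - z) dx ∧ dy ∧ dz

For a 2-form omega = sum_{i<j} g_{ij} dx_i ∧ dx_j, the exterior derivative is
  d(omega) = sum_{i<j} d(g_{ij}) ∧ dx_i ∧ dx_j = sum_{i<j, k} (∂g_{ij}/∂x_k) dx_k ∧ dx_i ∧ dx_j.
Expand each term, using dx_k ∧ dx_i ∧ dx_j = sgn(permutation) dx_{(a)} ∧ dx_{(b)} ∧ dx_{(c)} with (a < b < c) sorted:
  d(z*(x - z)) includes (∂/∂z)(z*(x - z)) dz = (x - 2*z) dz, which multiplied by dx ∧ dy gives (x - 2*z) dx ∧ dy ∧ dz
  d(-x^2 + 2*x*y - y*z) includes (∂/∂y)(-x^2 + 2*x*y - y*z) dy = (2*x - z) dy, which multiplied by dx ∧ dz gives (-2*x + z) dx ∧ dy ∧ dz
Collecting like 3-forms: d(omega) = (-x - z) dx ∧ dy ∧ dz.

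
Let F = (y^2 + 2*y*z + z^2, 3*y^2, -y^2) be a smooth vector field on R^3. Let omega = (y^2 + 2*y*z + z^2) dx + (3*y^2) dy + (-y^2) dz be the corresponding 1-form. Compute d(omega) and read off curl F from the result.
d(omega) = (-2*y) dy ∧ dz + (2*y + 2*z) dz ∧ dx + (-2*y - 2*z) dx ∧ dy; curl F = (-2*y, 2*y + 2*z, -2*y - 2*z)

d omega = sum_{i<j} (∂f_j/∂x_i - ∂f_i/∂x_j) dx_i ∧ dx_j. Under the identification (dy ∧ dz, dz ∧ dx, dx ∧ dy) ↔ (e_x, e_y, e_z), the coefficients are exactly the components of curl F. Compute:
  ∂R/∂y - ∂Q/∂z = (-2*y) - (0) = -2*y
  ∂P/∂z - ∂R/∂x = (2*y + 2*z) - (0) = 2*y + 2*z
  ∂Q/∂x - ∂P/∂y = (0) - (2*y + 2*z) = -2*y - 2*z.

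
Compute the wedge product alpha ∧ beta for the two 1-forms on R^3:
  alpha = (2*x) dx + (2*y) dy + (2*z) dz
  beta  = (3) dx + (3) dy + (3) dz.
alpha ∧ beta = (6*x - 6*y) dx ∧ dy + (6*x - 6*z) dx ∧ dz + (6*y - 6*z) dy ∧ dz

Distribute the wedge, using dx_i ∧ dx_j = -dx_j ∧ dx_i and dx_i ∧ dx_i = 0. For each pair (i, j) with i < j, the coefficient of dx_i ∧ dx_j in alpha ∧ beta is (alpha_i * beta_j - alpha_j * beta_i). Collecting: alpha ∧ beta = (6*x - 6*y) dx ∧ dy + (6*x - 6*z) dx ∧ dz + (6*y - 6*z) dy ∧ dz.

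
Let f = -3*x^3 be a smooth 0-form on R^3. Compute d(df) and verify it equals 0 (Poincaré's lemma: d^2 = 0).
d(df) = 0

Step 1: df = sum_i (∂f/∂x_i) dx_i = (-9*x^2) dx + (0) dy + (0) dz.
Step 2: Apply d again. Using the 1-form formula, the coefficient of dx ∧ dy in d(df) is ∂^2 f/∂x ∂y - ∂^2 f/∂y ∂x = (0) - (0) = 0 (equality of mixed partials for smooth f).
Similarly for dx ∧ dz and dy ∧ dz — all coefficients vanish. So d(df) = 0.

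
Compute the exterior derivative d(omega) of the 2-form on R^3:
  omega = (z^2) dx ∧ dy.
d(omega) = (2*z) dx ∧ dy ∧ dz

For a 2-form omega = sum_{i<j} g_{ij} dx_i ∧ dx_j, the exterior derivative is
  d(omega) = sum_{i<j} d(g_{ij}) ∧ dx_i ∧ dx_j = sum_{i<j, k} (∂g_{ij}/∂x_k) dx_k ∧ dx_i ∧ dx_j.
Expand each term, using dx_k ∧ dx_i ∧ dx_j = sgn(permutation) dx_{(a)} ∧ dx_{(b)} ∧ dx_{(c)} with (a < b < c) sorted:
  d(z^2) includes (∂/∂z)(z^2) dz = (2*z) dz, which multiplied by dx ∧ dy gives (2*z) dx ∧ dy ∧ dz
Collecting like 3-forms: d(omega) = (2*z) dx ∧ dy ∧ dz.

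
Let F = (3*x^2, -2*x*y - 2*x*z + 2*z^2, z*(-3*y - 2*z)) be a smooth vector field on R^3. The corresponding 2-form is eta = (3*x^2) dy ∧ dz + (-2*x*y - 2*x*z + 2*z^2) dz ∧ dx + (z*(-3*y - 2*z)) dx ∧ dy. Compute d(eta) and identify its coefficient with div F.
d(eta) = (4*x - 3*y - 4*z) dx ∧ dy ∧ dz; div F = 4*x - 3*y - 4*z

For a 2-form in R^3 of the form above, applying d gives a 3-form with coefficient ∂P/∂x + ∂Q/∂y + ∂R/∂z:
  ∂P/∂x = 6*x
  ∂Q/∂y = -2*x
  ∂R/∂z = -3*y - 4*z
Sum = 4*x - 3*y - 4*z, which is exactly div F.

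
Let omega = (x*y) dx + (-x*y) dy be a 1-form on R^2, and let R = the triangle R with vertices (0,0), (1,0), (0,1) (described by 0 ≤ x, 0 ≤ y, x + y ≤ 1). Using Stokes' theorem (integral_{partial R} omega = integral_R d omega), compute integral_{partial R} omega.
integral_(partial R) omega = -1/3

Stokes: integral_partial_R omega = integral_R d omega with d omega = (∂Q/∂x - ∂P/∂y) dx ∧ dy.
  ∂Q/∂x = -y
  ∂P/∂y = x
  integrand = ∂Q/∂x - ∂P/∂y = -x - y.
Integrating over R: integral_0^1 integral_0^{1-x} (-x - y) dy dx = -1/3.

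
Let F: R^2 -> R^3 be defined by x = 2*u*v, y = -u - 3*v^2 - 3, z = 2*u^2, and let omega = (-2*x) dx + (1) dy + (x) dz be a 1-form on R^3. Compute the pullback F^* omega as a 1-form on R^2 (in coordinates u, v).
F^* omega = (8*u^2*v - 8*u*v^2 - 1) du + (2*v*(-4*u^2 - 3)) dv

Using F^*(f dg) = (f ∘ F) d(g ∘ F), substitute each coordinate x_i by F_i(u, v) in f_i, and replace dx_i by d F_i = (∂F_i/∂u) du + (∂F_i/∂v) dv.
  For the x component: f_1(F) = -4*u*v; d F_1 = (2*v) du + (2*u) dv
  For the y component: f_2(F) = 1; d F_2 = (-1) du + (-6*v) dv
  For the z component: f_3(F) = 2*u*v; d F_3 = (4*u) du + (0) dv
Combining and collecting du, dv coefficients:
  coeff of du: 8*u^2*v - 8*u*v^2 - 1
  coeff of dv: 2*v*(-4*u^2 - 3)
F^* omega = (8*u^2*v - 8*u*v^2 - 1) du + (2*v*(-4*u^2 - 3)) dv.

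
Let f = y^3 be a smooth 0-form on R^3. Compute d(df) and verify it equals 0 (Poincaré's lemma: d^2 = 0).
d(df) = 0

Step 1: df = sum_i (∂f/∂x_i) dx_i = (0) dx + (3*y^2) dy + (0) dz.
Step 2: Apply d again. Using the 1-form formula, the coefficient of dx ∧ dy in d(df) is ∂^2 f/∂x ∂y - ∂^2 f/∂y ∂x = (0) - (0) = 0 (equality of mixed partials for smooth f).
Similarly for dx ∧ dz and dy ∧ dz — all coefficients vanish. So d(df) = 0.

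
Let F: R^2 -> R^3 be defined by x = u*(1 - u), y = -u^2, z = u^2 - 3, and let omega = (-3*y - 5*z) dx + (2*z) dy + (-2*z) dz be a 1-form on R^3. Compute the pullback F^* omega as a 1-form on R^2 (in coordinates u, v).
F^* omega = (-4*u^3 - 2*u^2 - 6*u + 15) du

Using F^*(f dg) = (f ∘ F) d(g ∘ F), substitute each coordinate x_i by F_i(u, v) in f_i, and replace dx_i by d F_i = (∂F_i/∂u) du + (∂F_i/∂v) dv.
  For the x component: f_1(F) = 15 - 2*u^2; d F_1 = (1 - 2*u) du + (0) dv
  For the y component: f_2(F) = 2*u^2 - 6; d F_2 = (-2*u) du + (0) dv
  For the z component: f_3(F) = 6 - 2*u^2; d F_3 = (2*u) du + (0) dv
Combining and collecting du, dv coefficients:
  coeff of du: -4*u^3 - 2*u^2 - 6*u + 15
  coeff of dv: 0
F^* omega = (-4*u^3 - 2*u^2 - 6*u + 15) du.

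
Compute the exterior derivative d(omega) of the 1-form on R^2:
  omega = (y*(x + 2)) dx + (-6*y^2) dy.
d(omega) = (-x - 2) dx ∧ dy

For a 1-form omega = sum_i f_i dx_i, the exterior derivative is
  d(omega) = sum_{i < j} (∂f_j/∂x_i - ∂f_i/∂x_j) dx_i ∧ dx_j.
  coefficient of dx ∧ dy: ∂f_2/∂x - ∂f_1/∂y = ∂(-6*y^2)/∂x - ∂(y*(x + 2))/∂y = -x - 2
Assembling: d(omega) = (-x - 2) dx ∧ dy.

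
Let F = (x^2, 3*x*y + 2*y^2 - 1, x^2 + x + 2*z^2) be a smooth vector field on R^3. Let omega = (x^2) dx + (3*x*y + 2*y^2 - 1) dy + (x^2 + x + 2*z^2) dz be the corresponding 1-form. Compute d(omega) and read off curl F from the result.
d(omega) = (0) dy ∧ dz + (-2*x - 1) dz ∧ dx + (3*y) dx ∧ dy; curl F = (0, -2*x - 1, 3*y)

d omega = sum_{i<j} (∂f_j/∂x_i - ∂f_i/∂x_j) dx_i ∧ dx_j. Under the identification (dy ∧ dz, dz ∧ dx, dx ∧ dy) ↔ (e_x, e_y, e_z), the coefficients are exactly the components of curl F. Compute:
  ∂R/∂y - ∂Q/∂z = (0) - (0) = 0
  ∂P/∂z - ∂R/∂x = (0) - (2*x + 1) = -2*x - 1
  ∂Q/∂x - ∂P/∂y = (3*y) - (0) = 3*y.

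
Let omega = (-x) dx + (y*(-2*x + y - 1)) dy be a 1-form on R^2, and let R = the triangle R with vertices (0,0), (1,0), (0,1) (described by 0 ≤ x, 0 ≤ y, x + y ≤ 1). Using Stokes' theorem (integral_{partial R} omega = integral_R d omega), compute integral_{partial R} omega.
integral_(partial R) omega = -1/3

Stokes: integral_partial_R omega = integral_R d omega with d omega = (∂Q/∂x - ∂P/∂y) dx ∧ dy.
  ∂Q/∂x = -2*y
  ∂P/∂y = 0
  integrand = ∂Q/∂x - ∂P/∂y = -2*y.
Integrating over R: integral_0^1 integral_0^{1-x} (-2*y) dy dx = -1/3.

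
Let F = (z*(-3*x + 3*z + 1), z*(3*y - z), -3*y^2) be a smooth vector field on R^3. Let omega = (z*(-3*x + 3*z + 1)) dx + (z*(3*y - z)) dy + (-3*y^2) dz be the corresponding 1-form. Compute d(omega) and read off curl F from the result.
d(omega) = (-9*y + 2*z) dy ∧ dz + (-3*x + 6*z + 1) dz ∧ dx + (0) dx ∧ dy; curl F = (-9*y + 2*z, -3*x + 6*z + 1, 0)

d omega = sum_{i<j} (∂f_j/∂x_i - ∂f_i/∂x_j) dx_i ∧ dx_j. Under the identification (dy ∧ dz, dz ∧ dx, dx ∧ dy) ↔ (e_x, e_y, e_z), the coefficients are exactly the components of curl F. Compute:
  ∂R/∂y - ∂Q/∂z = (-6*y) - (3*y - 2*z) = -9*y + 2*z
  ∂P/∂z - ∂R/∂x = (-3*x + 6*z + 1) - (0) = -3*x + 6*z + 1
  ∂Q/∂x - ∂P/∂y = (0) - (0) = 0.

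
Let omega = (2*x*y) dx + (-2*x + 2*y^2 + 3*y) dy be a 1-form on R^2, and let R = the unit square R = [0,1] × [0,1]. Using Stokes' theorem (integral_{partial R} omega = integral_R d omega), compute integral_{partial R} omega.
integral_(partial R) omega = -3

Stokes: integral_partial_R omega = integral_R d omega with d omega = (∂Q/∂x - ∂P/∂y) dx ∧ dy.
  ∂Q/∂x = -2
  ∂P/∂y = 2*x
  integrand = ∂Q/∂x - ∂P/∂y = -2*x - 2.
Integrating over R: integral_0^1 integral_0^1 (-2*x - 2) dx dy = -3.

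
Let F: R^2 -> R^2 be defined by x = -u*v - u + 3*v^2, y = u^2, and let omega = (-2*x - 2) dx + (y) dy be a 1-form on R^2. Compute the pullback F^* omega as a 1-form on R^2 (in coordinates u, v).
F^* omega = (2*u^3 - 2*u*v^2 - 4*u*v - 2*u + 6*v^3 + 6*v^2 + 2*v + 2) du + (-2*u^2*v - 2*u^2 + 18*u*v^2 + 12*u*v + 2*u - 36*v^3 - 12*v) dv

Using F^*(f dg) = (f ∘ F) d(g ∘ F), substitute each coordinate x_i by F_i(u, v) in f_i, and replace dx_i by d F_i = (∂F_i/∂u) du + (∂F_i/∂v) dv.
  For the x component: f_1(F) = 2*u*v + 2*u - 6*v^2 - 2; d F_1 = (-v - 1) du + (-u + 6*v) dv
  For the y component: f_2(F) = u^2; d F_2 = (2*u) du + (0) dv
Combining and collecting du, dv coefficients:
  coeff of du: 2*u^3 - 2*u*v^2 - 4*u*v - 2*u + 6*v^3 + 6*v^2 + 2*v + 2
  coeff of dv: -2*u^2*v - 2*u^2 + 18*u*v^2 + 12*u*v + 2*u - 36*v^3 - 12*v
F^* omega = (2*u^3 - 2*u*v^2 - 4*u*v - 2*u + 6*v^3 + 6*v^2 + 2*v + 2) du + (-2*u^2*v - 2*u^2 + 18*u*v^2 + 12*u*v + 2*u - 36*v^3 - 12*v) dv.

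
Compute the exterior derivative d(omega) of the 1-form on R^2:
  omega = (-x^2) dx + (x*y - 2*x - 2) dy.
d(omega) = (y - 2) dx ∧ dy

For a 1-form omega = sum_i f_i dx_i, the exterior derivative is
  d(omega) = sum_{i < j} (∂f_j/∂x_i - ∂f_i/∂x_j) dx_i ∧ dx_j.
  coefficient of dx ∧ dy: ∂f_2/∂x - ∂f_1/∂y = ∂(x*y - 2*x - 2)/∂x - ∂(-x^2)/∂y = y - 2
Assembling: d(omega) = (y - 2) dx ∧ dy.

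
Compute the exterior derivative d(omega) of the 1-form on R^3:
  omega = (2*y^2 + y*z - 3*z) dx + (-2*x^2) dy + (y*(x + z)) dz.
d(omega) = (-4*x - 4*y - z) dx ∧ dy + (3) dx ∧ dz + (x + z) dy ∧ dz

For a 1-form omega = sum_i f_i dx_i, the exterior derivative is
  d(omega) = sum_{i < j} (∂f_j/∂x_i - ∂f_i/∂x_j) dx_i ∧ dx_j.
  coefficient of dx ∧ dy: ∂f_2/∂x - ∂f_1/∂y = ∂(-2*x^2)/∂x - ∂(2*y^2 + y*z - 3*z)/∂y = -4*x - 4*y - z
  coefficient of dx ∧ dz: ∂f_3/∂x - ∂f_1/∂z = ∂(y*(x + z))/∂x - ∂(2*y^2 + y*z - 3*z)/∂z = 3
  coefficient of dy ∧ dz: ∂f_3/∂y - ∂f_2/∂z = ∂(y*(x + z))/∂y - ∂(-2*x^2)/∂z = x + z
Assembling: d(omega) = (-4*x - 4*y - z) dx ∧ dy + (3) dx ∧ dz + (x + z) dy ∧ dz.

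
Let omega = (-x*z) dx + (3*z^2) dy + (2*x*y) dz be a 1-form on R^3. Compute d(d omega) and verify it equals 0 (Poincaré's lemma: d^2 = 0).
d(d omega) = 0

Step 1: d omega = sum_{i<j} (∂f_j/∂x_i - ∂f_i/∂x_j) dx_i ∧ dx_j:
  coeff of dx ∧ dy: 0
  coeff of dx ∧ dz: x + 2*y
  coeff of dy ∧ dz: 2*x - 6*z
Step 2: Apply d again to each 2-form coefficient. The only possible 3-form in R^3 is dx ∧ dy ∧ dz, with coefficient
  ∂(coeff of dy∧dz)/∂x - ∂(coeff of dx∧dz)/∂y + ∂(coeff of dx∧dy)/∂z
  = ∂/∂x (2*x - 6*z) - ∂/∂y (x + 2*y) + ∂/∂z (0).
Each of these terms simplifies to sums of mixed partials that cancel in pairs. The result is 0 (by equality of mixed partials for smooth functions — Schwarz / Clairaut).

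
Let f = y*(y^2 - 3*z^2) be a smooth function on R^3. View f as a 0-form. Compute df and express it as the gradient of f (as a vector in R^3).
df = (0) dx + (3*y^2 - 3*z^2) dy + (-6*y*z) dz; grad f = (0, 3*y^2 - 3*z^2, -6*y*z)

For a 0-form f, d f = (∂f/∂x) dx + (∂f/∂y) dy + (∂f/∂z) dz. The components of the vector representation are exactly the entries of grad f in Cartesian coordinates:
  ∂f/∂x = 0
  ∂f/∂y = 3*y^2 - 3*z^2
  ∂f/∂z = -6*y*z.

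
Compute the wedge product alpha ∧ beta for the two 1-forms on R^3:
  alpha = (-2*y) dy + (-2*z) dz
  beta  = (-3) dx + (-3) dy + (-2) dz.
alpha ∧ beta = (-6*y) dx ∧ dy + (4*y - 6*z) dy ∧ dz + (-6*z) dx ∧ dz

Distribute the wedge, using dx_i ∧ dx_j = -dx_j ∧ dx_i and dx_i ∧ dx_i = 0. For each pair (i, j) with i < j, the coefficient of dx_i ∧ dx_j in alpha ∧ beta is (alpha_i * beta_j - alpha_j * beta_i). Collecting: alpha ∧ beta = (-6*y) dx ∧ dy + (4*y - 6*z) dy ∧ dz + (-6*z) dx ∧ dz.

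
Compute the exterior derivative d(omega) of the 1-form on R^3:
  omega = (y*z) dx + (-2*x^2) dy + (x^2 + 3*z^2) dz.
d(omega) = (-4*x - z) dx ∧ dy + (2*x - y) dx ∧ dz

For a 1-form omega = sum_i f_i dx_i, the exterior derivative is
  d(omega) = sum_{i < j} (∂f_j/∂x_i - ∂f_i/∂x_j) dx_i ∧ dx_j.
  coefficient of dx ∧ dy: ∂f_2/∂x - ∂f_1/∂y = ∂(-2*x^2)/∂x - ∂(y*z)/∂y = -4*x - z
  coefficient of dx ∧ dz: ∂f_3/∂x - ∂f_1/∂z = ∂(x^2 + 3*z^2)/∂x - ∂(y*z)/∂z = 2*x - y
Assembling: d(omega) = (-4*x - z) dx ∧ dy + (2*x - y) dx ∧ dz.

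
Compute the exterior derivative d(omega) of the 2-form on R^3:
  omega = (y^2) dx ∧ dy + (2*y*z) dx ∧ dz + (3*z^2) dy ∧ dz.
d(omega) = (-2*z) dx ∧ dy ∧ dz

For a 2-form omega = sum_{i<j} g_{ij} dx_i ∧ dx_j, the exterior derivative is
  d(omega) = sum_{i<j} d(g_{ij}) ∧ dx_i ∧ dx_j = sum_{i<j, k} (∂g_{ij}/∂x_k) dx_k ∧ dx_i ∧ dx_j.
Expand each term, using dx_k ∧ dx_i ∧ dx_j = sgn(permutation) dx_{(a)} ∧ dx_{(b)} ∧ dx_{(c)} with (a < b < c) sorted:
  d(2*y*z) includes (∂/∂y)(2*y*z) dy = (2*z) dy, which multiplied by dx ∧ dz gives (-2*z) dx ∧ dy ∧ dz
Collecting like 3-forms: d(omega) = (-2*z) dx ∧ dy ∧ dz.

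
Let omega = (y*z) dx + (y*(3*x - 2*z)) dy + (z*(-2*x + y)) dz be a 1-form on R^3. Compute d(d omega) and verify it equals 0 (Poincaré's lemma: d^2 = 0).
d(d omega) = 0

Step 1: d omega = sum_{i<j} (∂f_j/∂x_i - ∂f_i/∂x_j) dx_i ∧ dx_j:
  coeff of dx ∧ dy: 3*y - z
  coeff of dx ∧ dz: -y - 2*z
  coeff of dy ∧ dz: 2*y + z
Step 2: Apply d again to each 2-form coefficient. The only possible 3-form in R^3 is dx ∧ dy ∧ dz, with coefficient
  ∂(coeff of dy∧dz)/∂x - ∂(coeff of dx∧dz)/∂y + ∂(coeff of dx∧dy)/∂z
  = ∂/∂x (2*y + z) - ∂/∂y (-y - 2*z) + ∂/∂z (3*y - z).
Each of these terms simplifies to sums of mixed partials that cancel in pairs. The result is 0 (by equality of mixed partials for smooth functions — Schwarz / Clairaut).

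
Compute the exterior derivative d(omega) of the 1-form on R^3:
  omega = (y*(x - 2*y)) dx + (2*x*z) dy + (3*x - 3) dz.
d(omega) = (-x + 4*y + 2*z) dx ∧ dy + (3) dx ∧ dz + (-2*x) dy ∧ dz

For a 1-form omega = sum_i f_i dx_i, the exterior derivative is
  d(omega) = sum_{i < j} (∂f_j/∂x_i - ∂f_i/∂x_j) dx_i ∧ dx_j.
  coefficient of dx ∧ dy: ∂f_2/∂x - ∂f_1/∂y = ∂(2*x*z)/∂x - ∂(y*(x - 2*y))/∂y = -x + 4*y + 2*z
  coefficient of dx ∧ dz: ∂f_3/∂x - ∂f_1/∂z = ∂(3*x - 3)/∂x - ∂(y*(x - 2*y))/∂z = 3
  coefficient of dy ∧ dz: ∂f_3/∂y - ∂f_2/∂z = ∂(3*x - 3)/∂y - ∂(2*x*z)/∂z = -2*x
Assembling: d(omega) = (-x + 4*y + 2*z) dx ∧ dy + (3) dx ∧ dz + (-2*x) dy ∧ dz.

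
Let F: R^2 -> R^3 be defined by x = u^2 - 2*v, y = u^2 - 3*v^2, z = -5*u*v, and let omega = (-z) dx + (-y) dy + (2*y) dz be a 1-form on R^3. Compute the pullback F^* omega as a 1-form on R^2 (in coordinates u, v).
F^* omega = (-2*u^3 + 6*u*v^2 + 30*v^3) du + (-10*u^3 + 6*u^2*v + 30*u*v^2 - 10*u*v - 18*v^3) dv

Using F^*(f dg) = (f ∘ F) d(g ∘ F), substitute each coordinate x_i by F_i(u, v) in f_i, and replace dx_i by d F_i = (∂F_i/∂u) du + (∂F_i/∂v) dv.
  For the x component: f_1(F) = 5*u*v; d F_1 = (2*u) du + (-2) dv
  For the y component: f_2(F) = -u^2 + 3*v^2; d F_2 = (2*u) du + (-6*v) dv
  For the z component: f_3(F) = 2*u^2 - 6*v^2; d F_3 = (-5*v) du + (-5*u) dv
Combining and collecting du, dv coefficients:
  coeff of du: -2*u^3 + 6*u*v^2 + 30*v^3
  coeff of dv: -10*u^3 + 6*u^2*v + 30*u*v^2 - 10*u*v - 18*v^3
F^* omega = (-2*u^3 + 6*u*v^2 + 30*v^3) du + (-10*u^3 + 6*u^2*v + 30*u*v^2 - 10*u*v - 18*v^3) dv.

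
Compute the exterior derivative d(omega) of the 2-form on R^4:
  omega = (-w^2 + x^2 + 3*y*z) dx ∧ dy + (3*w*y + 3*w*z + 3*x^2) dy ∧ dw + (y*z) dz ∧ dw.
d(omega) = (3*y) dx ∧ dy ∧ dz + (-2*w + 6*x) dx ∧ dy ∧ dw + (-3*w + z) dy ∧ dz ∧ dw

For a 2-form omega = sum_{i<j} g_{ij} dx_i ∧ dx_j, the exterior derivative is
  d(omega) = sum_{i<j} d(g_{ij}) ∧ dx_i ∧ dx_j = sum_{i<j, k} (∂g_{ij}/∂x_k) dx_k ∧ dx_i ∧ dx_j.
Expand each term, using dx_k ∧ dx_i ∧ dx_j = sgn(permutation) dx_{(a)} ∧ dx_{(b)} ∧ dx_{(c)} with (a < b < c) sorted:
  d(-w^2 + x^2 + 3*y*z) includes (∂/∂z)(-w^2 + x^2 + 3*y*z) dz = (3*y) dz, which multiplied by dx ∧ dy gives (3*y) dx ∧ dy ∧ dz
  d(-w^2 + x^2 + 3*y*z) includes (∂/∂w)(-w^2 + x^2 + 3*y*z) dw = (-2*w) dw, which multiplied by dx ∧ dy gives (-2*w) dx ∧ dy ∧ dw
  d(3*w*y + 3*w*z + 3*x^2) includes (∂/∂x)(3*w*y + 3*w*z + 3*x^2) dx = (6*x) dx, which multiplied by dy ∧ dw gives (6*x) dx ∧ dy ∧ dw
  d(3*w*y + 3*w*z + 3*x^2) includes (∂/∂z)(3*w*y + 3*w*z + 3*x^2) dz = (3*w) dz, which multiplied by dy ∧ dw gives (-3*w) dy ∧ dz ∧ dw
  d(y*z) includes (∂/∂y)(y*z) dy = (z) dy, which multiplied by dz ∧ dw gives (z) dy ∧ dz ∧ dw
Collecting like 3-forms: d(omega) = (3*y) dx ∧ dy ∧ dz + (-2*w + 6*x) dx ∧ dy ∧ dw + (-3*w + z) dy ∧ dz ∧ dw.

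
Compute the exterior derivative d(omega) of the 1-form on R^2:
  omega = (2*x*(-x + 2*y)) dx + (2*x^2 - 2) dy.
d(omega) = 0

For a 1-form omega = sum_i f_i dx_i, the exterior derivative is
  d(omega) = sum_{i < j} (∂f_j/∂x_i - ∂f_i/∂x_j) dx_i ∧ dx_j.

Assembling: d(omega) = 0.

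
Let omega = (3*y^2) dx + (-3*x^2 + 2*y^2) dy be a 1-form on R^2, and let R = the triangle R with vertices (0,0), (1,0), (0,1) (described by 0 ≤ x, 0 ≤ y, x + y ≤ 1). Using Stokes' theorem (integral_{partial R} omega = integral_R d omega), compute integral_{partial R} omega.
integral_(partial R) omega = -2

Stokes: integral_partial_R omega = integral_R d omega with d omega = (∂Q/∂x - ∂P/∂y) dx ∧ dy.
  ∂Q/∂x = -6*x
  ∂P/∂y = 6*y
  integrand = ∂Q/∂x - ∂P/∂y = -6*x - 6*y.
Integrating over R: integral_0^1 integral_0^{1-x} (-6*x - 6*y) dy dx = -2.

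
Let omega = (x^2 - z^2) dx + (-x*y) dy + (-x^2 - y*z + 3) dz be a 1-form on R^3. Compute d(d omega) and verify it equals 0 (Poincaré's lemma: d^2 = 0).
d(d omega) = 0

Step 1: d omega = sum_{i<j} (∂f_j/∂x_i - ∂f_i/∂x_j) dx_i ∧ dx_j:
  coeff of dx ∧ dy: -y
  coeff of dx ∧ dz: -2*x + 2*z
  coeff of dy ∧ dz: -z
Step 2: Apply d again to each 2-form coefficient. The only possible 3-form in R^3 is dx ∧ dy ∧ dz, with coefficient
  ∂(coeff of dy∧dz)/∂x - ∂(coeff of dx∧dz)/∂y + ∂(coeff of dx∧dy)/∂z
  = ∂/∂x (-z) - ∂/∂y (-2*x + 2*z) + ∂/∂z (-y).
Each of these terms simplifies to sums of mixed partials that cancel in pairs. The result is 0 (by equality of mixed partials for smooth functions — Schwarz / Clairaut).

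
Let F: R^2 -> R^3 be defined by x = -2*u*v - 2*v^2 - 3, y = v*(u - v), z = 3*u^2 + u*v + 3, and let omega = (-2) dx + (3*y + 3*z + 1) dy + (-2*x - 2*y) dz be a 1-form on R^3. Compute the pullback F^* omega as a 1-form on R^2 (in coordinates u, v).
F^* omega = (21*u^2*v + 44*u*v^2 + 36*u + 3*v^3 + 20*v) du + (9*u^3 - 10*u^2*v - 9*u*v^2 + 20*u + 6*v^3 - 12*v) dv

Using F^*(f dg) = (f ∘ F) d(g ∘ F), substitute each coordinate x_i by F_i(u, v) in f_i, and replace dx_i by d F_i = (∂F_i/∂u) du + (∂F_i/∂v) dv.
  For the x component: f_1(F) = -2; d F_1 = (-2*v) du + (-2*u - 4*v) dv
  For the y component: f_2(F) = 9*u^2 + 6*u*v - 3*v^2 + 10; d F_2 = (v) du + (u - 2*v) dv
  For the z component: f_3(F) = 2*u*v + 6*v^2 + 6; d F_3 = (6*u + v) du + (u) dv
Combining and collecting du, dv coefficients:
  coeff of du: 21*u^2*v + 44*u*v^2 + 36*u + 3*v^3 + 20*v
  coeff of dv: 9*u^3 - 10*u^2*v - 9*u*v^2 + 20*u + 6*v^3 - 12*v
F^* omega = (21*u^2*v + 44*u*v^2 + 36*u + 3*v^3 + 20*v) du + (9*u^3 - 10*u^2*v - 9*u*v^2 + 20*u + 6*v^3 - 12*v) dv.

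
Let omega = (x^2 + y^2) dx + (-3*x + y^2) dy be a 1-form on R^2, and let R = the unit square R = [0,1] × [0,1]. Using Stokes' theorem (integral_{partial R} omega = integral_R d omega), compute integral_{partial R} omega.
integral_(partial R) omega = -4

Stokes: integral_partial_R omega = integral_R d omega with d omega = (∂Q/∂x - ∂P/∂y) dx ∧ dy.
  ∂Q/∂x = -3
  ∂P/∂y = 2*y
  integrand = ∂Q/∂x - ∂P/∂y = -2*y - 3.
Integrating over R: integral_0^1 integral_0^1 (-2*y - 3) dx dy = -4.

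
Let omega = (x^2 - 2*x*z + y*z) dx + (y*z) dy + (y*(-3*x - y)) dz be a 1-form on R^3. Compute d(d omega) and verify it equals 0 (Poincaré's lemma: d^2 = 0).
d(d omega) = 0

Step 1: d omega = sum_{i<j} (∂f_j/∂x_i - ∂f_i/∂x_j) dx_i ∧ dx_j:
  coeff of dx ∧ dy: -z
  coeff of dx ∧ dz: 2*x - 4*y
  coeff of dy ∧ dz: -3*x - 3*y
Step 2: Apply d again to each 2-form coefficient. The only possible 3-form in R^3 is dx ∧ dy ∧ dz, with coefficient
  ∂(coeff of dy∧dz)/∂x - ∂(coeff of dx∧dz)/∂y + ∂(coeff of dx∧dy)/∂z
  = ∂/∂x (-3*x - 3*y) - ∂/∂y (2*x - 4*y) + ∂/∂z (-z).
Each of these terms simplifies to sums of mixed partials that cancel in pairs. The result is 0 (by equality of mixed partials for smooth functions — Schwarz / Clairaut).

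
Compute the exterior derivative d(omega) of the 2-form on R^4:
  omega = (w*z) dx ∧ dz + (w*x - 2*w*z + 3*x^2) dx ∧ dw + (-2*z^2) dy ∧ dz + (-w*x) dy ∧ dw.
d(omega) = (2*w + z) dx ∧ dz ∧ dw + (-w) dx ∧ dy ∧ dw

For a 2-form omega = sum_{i<j} g_{ij} dx_i ∧ dx_j, the exterior derivative is
  d(omega) = sum_{i<j} d(g_{ij}) ∧ dx_i ∧ dx_j = sum_{i<j, k} (∂g_{ij}/∂x_k) dx_k ∧ dx_i ∧ dx_j.
Expand each term, using dx_k ∧ dx_i ∧ dx_j = sgn(permutation) dx_{(a)} ∧ dx_{(b)} ∧ dx_{(c)} with (a < b < c) sorted:
  d(w*z) includes (∂/∂w)(w*z) dw = (z) dw, which multiplied by dx ∧ dz gives (z) dx ∧ dz ∧ dw
  d(w*x - 2*w*z + 3*x^2) includes (∂/∂z)(w*x - 2*w*z + 3*x^2) dz = (-2*w) dz, which multiplied by dx ∧ dw gives (2*w) dx ∧ dz ∧ dw
  d(-w*x) includes (∂/∂x)(-w*x) dx = (-w) dx, which multiplied by dy ∧ dw gives (-w) dx ∧ dy ∧ dw
Collecting like 3-forms: d(omega) = (2*w + z) dx ∧ dz ∧ dw + (-w) dx ∧ dy ∧ dw.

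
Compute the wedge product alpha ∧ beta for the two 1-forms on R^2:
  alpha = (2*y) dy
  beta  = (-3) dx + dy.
alpha ∧ beta = (6*y) dx ∧ dy

Distribute the wedge, using dx_i ∧ dx_j = -dx_j ∧ dx_i and dx_i ∧ dx_i = 0. For each pair (i, j) with i < j, the coefficient of dx_i ∧ dx_j in alpha ∧ beta is (alpha_i * beta_j - alpha_j * beta_i). Collecting: alpha ∧ beta = (6*y) dx ∧ dy.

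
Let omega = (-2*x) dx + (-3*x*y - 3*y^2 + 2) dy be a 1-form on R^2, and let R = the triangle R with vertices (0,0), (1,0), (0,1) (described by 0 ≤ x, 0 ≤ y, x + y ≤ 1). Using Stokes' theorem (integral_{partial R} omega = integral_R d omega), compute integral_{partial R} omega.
integral_(partial R) omega = -1/2

Stokes: integral_partial_R omega = integral_R d omega with d omega = (∂Q/∂x - ∂P/∂y) dx ∧ dy.
  ∂Q/∂x = -3*y
  ∂P/∂y = 0
  integrand = ∂Q/∂x - ∂P/∂y = -3*y.
Integrating over R: integral_0^1 integral_0^{1-x} (-3*y) dy dx = -1/2.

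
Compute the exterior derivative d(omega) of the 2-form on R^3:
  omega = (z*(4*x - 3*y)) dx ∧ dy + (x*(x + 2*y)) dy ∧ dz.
d(omega) = (6*x - y) dx ∧ dy ∧ dz

For a 2-form omega = sum_{i<j} g_{ij} dx_i ∧ dx_j, the exterior derivative is
  d(omega) = sum_{i<j} d(g_{ij}) ∧ dx_i ∧ dx_j = sum_{i<j, k} (∂g_{ij}/∂x_k) dx_k ∧ dx_i ∧ dx_j.
Expand each term, using dx_k ∧ dx_i ∧ dx_j = sgn(permutation) dx_{(a)} ∧ dx_{(b)} ∧ dx_{(c)} with (a < b < c) sorted:
  d(z*(4*x - 3*y)) includes (∂/∂z)(z*(4*x - 3*y)) dz = (4*x - 3*y) dz, which multiplied by dx ∧ dy gives (4*x - 3*y) dx ∧ dy ∧ dz
  d(x*(x + 2*y)) includes (∂/∂x)(x*(x + 2*y)) dx = (2*x + 2*y) dx, which multiplied by dy ∧ dz gives (2*x + 2*y) dx ∧ dy ∧ dz
Collecting like 3-forms: d(omega) = (6*x - y) dx ∧ dy ∧ dz.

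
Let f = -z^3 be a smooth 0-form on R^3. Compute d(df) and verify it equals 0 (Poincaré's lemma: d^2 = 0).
d(df) = 0

Step 1: df = sum_i (∂f/∂x_i) dx_i = (0) dx + (0) dy + (-3*z^2) dz.
Step 2: Apply d again. Using the 1-form formula, the coefficient of dx ∧ dy in d(df) is ∂^2 f/∂x ∂y - ∂^2 f/∂y ∂x = (0) - (0) = 0 (equality of mixed partials for smooth f).
Similarly for dx ∧ dz and dy ∧ dz — all coefficients vanish. So d(df) = 0.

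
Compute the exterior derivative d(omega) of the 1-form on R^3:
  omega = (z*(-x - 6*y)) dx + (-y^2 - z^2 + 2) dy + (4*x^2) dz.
d(omega) = (6*z) dx ∧ dy + (9*x + 6*y) dx ∧ dz + (2*z) dy ∧ dz

For a 1-form omega = sum_i f_i dx_i, the exterior derivative is
  d(omega) = sum_{i < j} (∂f_j/∂x_i - ∂f_i/∂x_j) dx_i ∧ dx_j.
  coefficient of dx ∧ dy: ∂f_2/∂x - ∂f_1/∂y = ∂(-y^2 - z^2 + 2)/∂x - ∂(z*(-x - 6*y))/∂y = 6*z
  coefficient of dx ∧ dz: ∂f_3/∂x - ∂f_1/∂z = ∂(4*x^2)/∂x - ∂(z*(-x - 6*y))/∂z = 9*x + 6*y
  coefficient of dy ∧ dz: ∂f_3/∂y - ∂f_2/∂z = ∂(4*x^2)/∂y - ∂(-y^2 - z^2 + 2)/∂z = 2*z
Assembling: d(omega) = (6*z) dx ∧ dy + (9*x + 6*y) dx ∧ dz + (2*z) dy ∧ dz.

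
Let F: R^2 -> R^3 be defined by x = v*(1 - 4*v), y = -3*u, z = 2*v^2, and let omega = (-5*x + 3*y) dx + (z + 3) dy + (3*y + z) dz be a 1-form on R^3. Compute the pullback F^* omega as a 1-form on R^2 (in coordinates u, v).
F^* omega = (-6*v^2 - 9) du + (36*u*v - 9*u - 152*v^3 + 60*v^2 - 5*v) dv

Using F^*(f dg) = (f ∘ F) d(g ∘ F), substitute each coordinate x_i by F_i(u, v) in f_i, and replace dx_i by d F_i = (∂F_i/∂u) du + (∂F_i/∂v) dv.
  For the x component: f_1(F) = -9*u + 20*v^2 - 5*v; d F_1 = (0) du + (1 - 8*v) dv
  For the y component: f_2(F) = 2*v^2 + 3; d F_2 = (-3) du + (0) dv
  For the z component: f_3(F) = -9*u + 2*v^2; d F_3 = (0) du + (4*v) dv
Combining and collecting du, dv coefficients:
  coeff of du: -6*v^2 - 9
  coeff of dv: 36*u*v - 9*u - 152*v^3 + 60*v^2 - 5*v
F^* omega = (-6*v^2 - 9) du + (36*u*v - 9*u - 152*v^3 + 60*v^2 - 5*v) dv.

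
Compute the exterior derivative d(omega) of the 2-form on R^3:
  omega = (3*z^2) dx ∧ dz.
d(omega) = 0

For a 2-form omega = sum_{i<j} g_{ij} dx_i ∧ dx_j, the exterior derivative is
  d(omega) = sum_{i<j} d(g_{ij}) ∧ dx_i ∧ dx_j = sum_{i<j, k} (∂g_{ij}/∂x_k) dx_k ∧ dx_i ∧ dx_j.
Expand each term, using dx_k ∧ dx_i ∧ dx_j = sgn(permutation) dx_{(a)} ∧ dx_{(b)} ∧ dx_{(c)} with (a < b < c) sorted:

Collecting like 3-forms: d(omega) = 0.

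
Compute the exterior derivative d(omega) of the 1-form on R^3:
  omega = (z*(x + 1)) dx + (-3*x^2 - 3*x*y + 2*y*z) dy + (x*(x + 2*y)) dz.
d(omega) = (-6*x - 3*y) dx ∧ dy + (x + 2*y - 1) dx ∧ dz + (2*x - 2*y) dy ∧ dz

For a 1-form omega = sum_i f_i dx_i, the exterior derivative is
  d(omega) = sum_{i < j} (∂f_j/∂x_i - ∂f_i/∂x_j) dx_i ∧ dx_j.
  coefficient of dx ∧ dy: ∂f_2/∂x - ∂f_1/∂y = ∂(-3*x^2 - 3*x*y + 2*y*z)/∂x - ∂(z*(x + 1))/∂y = -6*x - 3*y
  coefficient of dx ∧ dz: ∂f_3/∂x - ∂f_1/∂z = ∂(x*(x + 2*y))/∂x - ∂(z*(x + 1))/∂z = x + 2*y - 1
  coefficient of dy ∧ dz: ∂f_3/∂y - ∂f_2/∂z = ∂(x*(x + 2*y))/∂y - ∂(-3*x^2 - 3*x*y + 2*y*z)/∂z = 2*x - 2*y
Assembling: d(omega) = (-6*x - 3*y) dx ∧ dy + (x + 2*y - 1) dx ∧ dz + (2*x - 2*y) dy ∧ dz.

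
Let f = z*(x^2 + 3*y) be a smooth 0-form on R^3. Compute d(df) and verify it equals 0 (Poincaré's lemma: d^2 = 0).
d(df) = 0

Step 1: df = sum_i (∂f/∂x_i) dx_i = (2*x*z) dx + (3*z) dy + (x^2 + 3*y) dz.
Step 2: Apply d again. Using the 1-form formula, the coefficient of dx ∧ dy in d(df) is ∂^2 f/∂x ∂y - ∂^2 f/∂y ∂x = (0) - (0) = 0 (equality of mixed partials for smooth f).
Similarly for dx ∧ dz and dy ∧ dz — all coefficients vanish. So d(df) = 0.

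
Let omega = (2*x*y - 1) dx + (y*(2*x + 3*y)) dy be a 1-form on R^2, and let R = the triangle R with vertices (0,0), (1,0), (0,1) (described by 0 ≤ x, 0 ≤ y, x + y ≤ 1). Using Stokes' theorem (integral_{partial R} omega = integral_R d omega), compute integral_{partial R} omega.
integral_(partial R) omega = 0

Stokes: integral_partial_R omega = integral_R d omega with d omega = (∂Q/∂x - ∂P/∂y) dx ∧ dy.
  ∂Q/∂x = 2*y
  ∂P/∂y = 2*x
  integrand = ∂Q/∂x - ∂P/∂y = -2*x + 2*y.
Integrating over R: integral_0^1 integral_0^{1-x} (-2*x + 2*y) dy dx = 0.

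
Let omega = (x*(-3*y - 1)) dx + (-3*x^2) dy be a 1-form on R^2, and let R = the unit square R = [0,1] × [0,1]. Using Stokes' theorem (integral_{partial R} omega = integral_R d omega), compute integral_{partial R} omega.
integral_(partial R) omega = -3/2

Stokes: integral_partial_R omega = integral_R d omega with d omega = (∂Q/∂x - ∂P/∂y) dx ∧ dy.
  ∂Q/∂x = -6*x
  ∂P/∂y = -3*x
  integrand = ∂Q/∂x - ∂P/∂y = -3*x.
Integrating over R: integral_0^1 integral_0^1 (-3*x) dx dy = -3/2.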